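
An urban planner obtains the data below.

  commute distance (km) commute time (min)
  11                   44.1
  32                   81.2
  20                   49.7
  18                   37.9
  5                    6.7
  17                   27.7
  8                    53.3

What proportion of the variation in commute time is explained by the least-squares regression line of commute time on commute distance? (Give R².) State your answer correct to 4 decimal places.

n = 7, Σx = 111, Σy = 300.6, Σxy = 5690.5, Σx² = 2247, Σy² = 16097.82
Sxx = Σx² − (Σx)²/n = 2247 − 1760.142857 = 486.857143
Sxy = Σxy − (Σx)(Σy)/n = 5690.5 − 4766.657143 = 923.842857
Syy = Σy² − (Σy)²/n = 16097.82 − 12908.622857 = 3189.197143
R² = Sxy²/(Sxx·Syy) = (923.842857)²/(486.857143·3189.197143) = 0.549684

0.5497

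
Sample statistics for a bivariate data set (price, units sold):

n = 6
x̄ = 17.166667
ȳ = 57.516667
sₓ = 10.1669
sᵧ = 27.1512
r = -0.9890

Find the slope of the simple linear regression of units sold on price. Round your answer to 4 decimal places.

b = r · sᵧ/sₓ = -0.989 · 27.1512/10.1669 = -2.641173

-2.6412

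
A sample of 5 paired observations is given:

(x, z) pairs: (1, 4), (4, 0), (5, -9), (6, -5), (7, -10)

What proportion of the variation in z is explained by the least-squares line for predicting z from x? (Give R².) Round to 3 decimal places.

n = 5, Σx = 23, Σy = -20, Σxy = -141, Σx² = 127, Σy² = 222
Sxx = Σx² − (Σx)²/n = 127 − 105.8 = 21.2
Sxy = Σxy − (Σx)(Σy)/n = -141 − (-92) = -49
Syy = Σy² − (Σy)²/n = 222 − 80 = 142
R² = Sxy²/(Sxx·Syy) = (-49)²/(21.2·142) = 0.797568

0.798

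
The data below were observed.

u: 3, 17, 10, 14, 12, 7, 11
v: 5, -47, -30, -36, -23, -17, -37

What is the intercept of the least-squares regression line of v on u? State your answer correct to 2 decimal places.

10.09

n = 7, Σx = 74, Σy = -185, Σxy = -2390, Σx² = 908
Sxx = Σx² − (Σx)²/n = 908 − 782.285714 = 125.714286
Sxy = Σxy − (Σx)(Σy)/n = -2390 − (-1955.714286) = -434.285714
b = Sxy/Sxx = -434.285714/125.714286 = -3.454545
a = ȳ − b·x̄ = -26.428571 − (-3.454545)·10.571429 = 10.090909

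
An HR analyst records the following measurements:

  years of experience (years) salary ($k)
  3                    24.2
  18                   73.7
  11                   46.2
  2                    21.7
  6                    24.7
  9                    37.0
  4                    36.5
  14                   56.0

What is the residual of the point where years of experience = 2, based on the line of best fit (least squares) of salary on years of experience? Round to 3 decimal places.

0.948

n = 8, Σx = 67, Σy = 320, Σxy = 3362, Σx² = 787
Sxx = Σx² − (Σx)²/n = 787 − 561.125 = 225.875
Sxy = Σxy − (Σx)(Σy)/n = 3362 − 2680 = 682
b = Sxy/Sxx = 682/225.875 = 3.019369
a = ȳ − b·x̄ = 40 − 3.019369·8.375 = 14.712784
ŷ(2) = 14.712784 + 3.019369·2 = 20.751522
residual = y − ŷ = 21.7 − 20.751522 = 0.948478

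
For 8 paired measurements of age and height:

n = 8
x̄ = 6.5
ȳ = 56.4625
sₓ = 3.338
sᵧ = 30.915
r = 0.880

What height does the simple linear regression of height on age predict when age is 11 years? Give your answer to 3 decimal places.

93.138

b = r · sᵧ/sₓ = 0.88 · 30.915/3.338 = 8.150150
a = ȳ − b·x̄ = 56.4625 − 8.150150·6.5 = 3.486526
ŷ(11) = a + b·11 = 3.486526 + 8.150150·11 = 93.138174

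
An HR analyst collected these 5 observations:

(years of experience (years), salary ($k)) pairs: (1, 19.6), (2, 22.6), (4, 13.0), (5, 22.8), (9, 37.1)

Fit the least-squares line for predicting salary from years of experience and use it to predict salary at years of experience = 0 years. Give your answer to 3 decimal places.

14.222

n = 5, Σx = 21, Σy = 115.1, Σxy = 564.7, Σx² = 127
Sxx = Σx² − (Σx)²/n = 127 − 88.2 = 38.8
Sxy = Σxy − (Σx)(Σy)/n = 564.7 − 483.42 = 81.28
b = Sxy/Sxx = 81.28/38.8 = 2.094845
a = ȳ − b·x̄ = 23.02 − 2.094845·4.2 = 14.221649
ŷ(0) = a + b·0 = 14.221649 + 2.094845·0 = 14.221649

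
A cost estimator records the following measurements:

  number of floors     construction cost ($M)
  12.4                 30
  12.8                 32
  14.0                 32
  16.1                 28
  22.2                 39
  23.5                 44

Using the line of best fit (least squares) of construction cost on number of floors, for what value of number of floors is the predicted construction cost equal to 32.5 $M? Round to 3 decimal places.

15.317

n = 6, Σx = 101, Σy = 205, Σxy = 3580.2, Σx² = 1817.9
Sxx = Σx² − (Σx)²/n = 1817.9 − 1700.166667 = 117.733333
Sxy = Σxy − (Σx)(Σy)/n = 3580.2 − 3450.833333 = 129.366667
b = Sxy/Sxx = 129.366667/117.733333 = 1.098811
a = ȳ − b·x̄ = 34.166667 − 1.098811·16.833333 = 15.670017
Set a + b·x = 32.5: x = (32.5 − 15.670017) / 1.098811 = 15.316542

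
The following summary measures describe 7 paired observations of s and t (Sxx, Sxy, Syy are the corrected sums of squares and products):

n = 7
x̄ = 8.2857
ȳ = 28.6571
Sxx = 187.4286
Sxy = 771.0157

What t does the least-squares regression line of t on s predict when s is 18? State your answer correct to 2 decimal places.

b = Sxy/Sxx = 771.0157/187.4286 = 4.113650
a = ȳ − b·x̄ = 28.6571 − 4.113650·8.2857 = -5.427372
ŷ(18) = a + b·18 = -5.427372 + 4.113650·18 = 68.618332

68.62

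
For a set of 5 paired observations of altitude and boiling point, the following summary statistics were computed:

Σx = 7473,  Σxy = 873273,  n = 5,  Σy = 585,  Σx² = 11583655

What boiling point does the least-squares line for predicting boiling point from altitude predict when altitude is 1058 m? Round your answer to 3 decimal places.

118.125

Sxx = Σx² − (Σx)²/n = 11583655 − 11169145.8 = 414509.2
Sxy = Σxy − (Σx)(Σy)/n = 873273 − 874341 = -1068
b = Sxy/Sxx = -1068/414509.2 = -0.002577
a = ȳ − b·x̄ = 117 − (-0.002577)·1494.6 = 120.850898
ŷ(1058) = a + b·1058 = 120.850898 + (-0.002577)·1058 = 118.124918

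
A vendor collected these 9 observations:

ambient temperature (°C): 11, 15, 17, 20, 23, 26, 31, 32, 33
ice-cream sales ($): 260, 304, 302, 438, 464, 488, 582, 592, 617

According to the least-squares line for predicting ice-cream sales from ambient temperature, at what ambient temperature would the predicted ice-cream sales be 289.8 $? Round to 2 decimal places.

13.57

n = 9, Σx = 208, Σy = 4047, Σxy = 102021, Σx² = 5314
Sxx = Σx² − (Σx)²/n = 5314 − 4807.111111 = 506.888889
Sxy = Σxy − (Σx)(Σy)/n = 102021 − 93530.666667 = 8490.333333
b = Sxy/Sxx = 8490.333333/506.888889 = 16.749890
a = ȳ − b·x̄ = 449.666667 − 16.749890·23.111111 = 62.558089
Set a + b·x = 289.8: x = (289.8 − 62.558089) / 16.749890 = 13.566770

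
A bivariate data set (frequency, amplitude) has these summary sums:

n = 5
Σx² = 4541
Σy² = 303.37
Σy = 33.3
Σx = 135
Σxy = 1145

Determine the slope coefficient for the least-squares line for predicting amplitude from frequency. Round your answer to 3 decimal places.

0.274

Sxx = Σx² − (Σx)²/n = 4541 − 3645 = 896
Sxy = Σxy − (Σx)(Σy)/n = 1145 − 899.1 = 245.9
b = Sxy/Sxx = 245.9/896 = 0.274442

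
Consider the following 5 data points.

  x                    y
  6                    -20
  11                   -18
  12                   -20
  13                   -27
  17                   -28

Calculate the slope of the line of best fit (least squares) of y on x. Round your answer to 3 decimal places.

-0.822

n = 5, Σx = 59, Σy = -113, Σxy = -1385, Σx² = 759
Sxx = Σx² − (Σx)²/n = 759 − 696.2 = 62.8
Sxy = Σxy − (Σx)(Σy)/n = -1385 − (-1333.4) = -51.6
b = Sxy/Sxx = -51.6/62.8 = -0.821656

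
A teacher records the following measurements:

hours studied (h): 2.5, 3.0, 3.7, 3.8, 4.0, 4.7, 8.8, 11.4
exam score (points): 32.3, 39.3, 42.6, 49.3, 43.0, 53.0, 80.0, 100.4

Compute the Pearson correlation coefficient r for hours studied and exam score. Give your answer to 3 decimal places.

n = 8, Σx = 41.9, Σy = 439.9, Σxy = 2813.27, Σx² = 288.87, Σy² = 27971.19
Sxx = Σx² − (Σx)²/n = 288.87 − 219.45125 = 69.41875
Sxy = Σxy − (Σx)(Σy)/n = 2813.27 − 2303.97625 = 509.29375
Syy = Σy² − (Σy)²/n = 27971.19 − 24189.00125 = 3782.18875
r = Sxy/√(Sxx·Syy) = 509.29375/√(262554.815289) = 509.29375/512.401030 = 0.993936

0.994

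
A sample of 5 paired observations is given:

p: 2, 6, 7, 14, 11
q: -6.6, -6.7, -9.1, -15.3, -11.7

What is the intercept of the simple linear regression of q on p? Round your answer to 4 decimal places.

-3.8521

n = 5, Σx = 40, Σy = -49.4, Σxy = -460, Σx² = 406
Sxx = Σx² − (Σx)²/n = 406 − 320 = 86
Sxy = Σxy − (Σx)(Σy)/n = -460 − (-395.2) = -64.8
b = Sxy/Sxx = -64.8/86 = -0.753488
a = ȳ − b·x̄ = -9.88 − (-0.753488)·8 = -3.852093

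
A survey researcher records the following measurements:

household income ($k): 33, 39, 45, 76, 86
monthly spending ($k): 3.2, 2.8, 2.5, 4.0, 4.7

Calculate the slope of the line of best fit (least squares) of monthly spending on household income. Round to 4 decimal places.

0.0338

n = 5, Σx = 279, Σy = 17.2, Σxy = 1035.5, Σx² = 17807
Sxx = Σx² − (Σx)²/n = 17807 − 15568.2 = 2238.8
Sxy = Σxy − (Σx)(Σy)/n = 1035.5 − 959.76 = 75.74
b = Sxy/Sxx = 75.74/2238.8 = 0.033831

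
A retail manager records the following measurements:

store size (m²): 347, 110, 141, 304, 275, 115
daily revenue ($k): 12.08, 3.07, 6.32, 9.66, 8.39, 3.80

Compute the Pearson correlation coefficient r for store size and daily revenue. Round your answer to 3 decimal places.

n = 6, Σx = 1292, Σy = 43.32, Σxy = 11101.47, Σx² = 333656, Σy² = 373.4414
Sxx = Σx² − (Σx)²/n = 333656 − 278210.666667 = 55445.333333
Sxy = Σxy − (Σx)(Σy)/n = 11101.47 − 9328.24 = 1773.23
Syy = Σy² − (Σy)²/n = 373.4414 − 312.7704 = 60.671
r = Sxy/√(Sxx·Syy) = 1773.23/√(3363923.818667) = 1773.23/1834.100275 = 0.966812

0.967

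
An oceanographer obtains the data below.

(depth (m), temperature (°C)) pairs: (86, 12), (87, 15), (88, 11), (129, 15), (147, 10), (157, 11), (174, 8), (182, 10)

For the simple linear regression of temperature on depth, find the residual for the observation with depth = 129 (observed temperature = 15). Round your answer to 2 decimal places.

n = 8, Σx = 1050, Σy = 92, Σxy = 11649, Σx² = 149008
Sxx = Σx² − (Σx)²/n = 149008 − 137812.5 = 11195.5
Sxy = Σxy − (Σx)(Σy)/n = 11649 − 12075 = -426
b = Sxy/Sxx = -426/11195.5 = -0.038051
a = ȳ − b·x̄ = 11.5 − (-0.038051)·131.25 = 16.494194
ŷ(129) = 16.494194 + (-0.038051)·129 = 11.585615
residual = y − ŷ = 15 − 11.585615 = 3.414385

3.41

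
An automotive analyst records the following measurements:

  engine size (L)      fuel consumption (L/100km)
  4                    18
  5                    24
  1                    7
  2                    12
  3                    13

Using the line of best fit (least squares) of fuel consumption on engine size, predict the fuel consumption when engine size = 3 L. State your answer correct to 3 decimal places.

n = 5, Σx = 15, Σy = 74, Σxy = 262, Σx² = 55
Sxx = Σx² − (Σx)²/n = 55 − 45 = 10
Sxy = Σxy − (Σx)(Σy)/n = 262 − 222 = 40
b = Sxy/Sxx = 40/10 = 4
a = ȳ − b·x̄ = 14.8 − 4·3 = 2.8
ŷ(3) = a + b·3 = 2.8 + 4·3 = 14.8

14.800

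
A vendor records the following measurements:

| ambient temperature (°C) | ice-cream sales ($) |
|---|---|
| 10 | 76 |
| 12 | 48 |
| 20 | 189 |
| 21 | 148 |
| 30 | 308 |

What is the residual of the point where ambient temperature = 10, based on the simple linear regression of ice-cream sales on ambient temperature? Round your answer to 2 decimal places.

n = 5, Σx = 93, Σy = 769, Σxy = 17464, Σx² = 1985
Sxx = Σx² − (Σx)²/n = 1985 − 1729.8 = 255.2
Sxy = Σxy − (Σx)(Σy)/n = 17464 − 14303.4 = 3160.6
b = Sxy/Sxx = 3160.6/255.2 = 12.384796
a = ȳ − b·x̄ = 153.8 − 12.384796·18.6 = -76.557210
ŷ(10) = -76.557210 + 12.384796·10 = 47.290752
residual = y − ŷ = 76 − 47.290752 = 28.709248

28.71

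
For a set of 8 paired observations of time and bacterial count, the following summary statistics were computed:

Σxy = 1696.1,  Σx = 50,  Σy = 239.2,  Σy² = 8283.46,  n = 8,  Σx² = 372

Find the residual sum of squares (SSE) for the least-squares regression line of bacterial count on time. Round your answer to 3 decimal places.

451.696

Sxx = Σx² − (Σx)²/n = 372 − 312.5 = 59.5
Sxy = Σxy − (Σx)(Σy)/n = 1696.1 − 1495 = 201.1
Syy = Σy² − (Σy)²/n = 8283.46 − 7152.08 = 1131.38
b = Sxy/Sxx = 201.1/59.5 = 3.379832
SSE = Syy − b·Sxy = 1131.38 − 3.379832·201.1 = 451.695798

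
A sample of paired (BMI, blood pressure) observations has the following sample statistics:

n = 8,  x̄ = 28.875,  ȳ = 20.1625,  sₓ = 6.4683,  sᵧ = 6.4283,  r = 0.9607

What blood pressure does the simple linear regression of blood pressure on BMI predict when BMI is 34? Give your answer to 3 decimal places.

b = r · sᵧ/sₓ = 0.9607 · 6.4283/6.4683 = 0.954759
a = ȳ − b·x̄ = 20.1625 − 0.954759·28.875 = -7.406167
ŷ(34) = a + b·34 = -7.406167 + 0.954759·34 = 25.055640

25.056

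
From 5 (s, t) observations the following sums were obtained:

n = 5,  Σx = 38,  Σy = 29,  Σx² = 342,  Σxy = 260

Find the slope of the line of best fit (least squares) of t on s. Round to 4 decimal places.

0.7444

Sxx = Σx² − (Σx)²/n = 342 − 288.8 = 53.2
Sxy = Σxy − (Σx)(Σy)/n = 260 − 220.4 = 39.6
b = Sxy/Sxx = 39.6/53.2 = 0.744361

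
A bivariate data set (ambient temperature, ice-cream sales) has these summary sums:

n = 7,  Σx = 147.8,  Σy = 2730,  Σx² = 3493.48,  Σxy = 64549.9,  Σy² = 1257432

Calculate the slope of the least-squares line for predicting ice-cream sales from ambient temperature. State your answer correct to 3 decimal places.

18.530

Sxx = Σx² − (Σx)²/n = 3493.48 − 3120.691429 = 372.788571
Sxy = Σxy − (Σx)(Σy)/n = 64549.9 − 57642 = 6907.9
b = Sxy/Sxx = 6907.9/372.788571 = 18.530343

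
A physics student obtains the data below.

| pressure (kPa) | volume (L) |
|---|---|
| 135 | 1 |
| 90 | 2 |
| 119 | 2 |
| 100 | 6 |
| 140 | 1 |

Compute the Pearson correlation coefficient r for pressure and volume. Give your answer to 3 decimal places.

-0.605

n = 5, Σx = 584, Σy = 12, Σxy = 1293, Σx² = 70086, Σy² = 46
Sxx = Σx² − (Σx)²/n = 70086 − 68211.2 = 1874.8
Sxy = Σxy − (Σx)(Σy)/n = 1293 − 1401.6 = -108.6
Syy = Σy² − (Σy)²/n = 46 − 28.8 = 17.2
r = Sxy/√(Sxx·Syy) = -108.6/√(32246.56) = -108.6/179.573272 = -0.604767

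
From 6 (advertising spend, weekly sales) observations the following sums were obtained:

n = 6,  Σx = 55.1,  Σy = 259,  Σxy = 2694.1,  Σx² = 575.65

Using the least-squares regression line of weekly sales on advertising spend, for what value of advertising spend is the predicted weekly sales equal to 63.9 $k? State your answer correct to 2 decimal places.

13.76

Sxx = Σx² − (Σx)²/n = 575.65 − 506.001667 = 69.648333
Sxy = Σxy − (Σx)(Σy)/n = 2694.1 − 2378.483333 = 315.616667
b = Sxy/Sxx = 315.616667/69.648333 = 4.531575
a = ȳ − b·x̄ = 43.166667 − 4.531575·9.183333 = 1.551700
Set a + b·x = 63.9: x = (63.9 − 1.551700) / 4.531575 = 13.758637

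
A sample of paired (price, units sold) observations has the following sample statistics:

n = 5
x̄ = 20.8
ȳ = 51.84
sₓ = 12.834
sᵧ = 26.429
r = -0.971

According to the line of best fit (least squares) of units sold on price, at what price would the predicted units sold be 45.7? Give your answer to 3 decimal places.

23.871

b = r · sᵧ/sₓ = -0.971 · 26.429/12.834 = -1.999576
a = ȳ − b·x̄ = 51.84 − (-1.999576)·20.8 = 93.431182
Set a + b·x = 45.7: x = (45.7 − 93.431182) / (-1.999576) = 23.870651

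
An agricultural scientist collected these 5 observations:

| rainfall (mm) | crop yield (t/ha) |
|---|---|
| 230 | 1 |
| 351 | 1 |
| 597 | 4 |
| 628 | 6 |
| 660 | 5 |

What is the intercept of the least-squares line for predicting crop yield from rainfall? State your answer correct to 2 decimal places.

n = 5, Σx = 2466, Σy = 17, Σxy = 10037, Σx² = 1362494
Sxx = Σx² − (Σx)²/n = 1362494 − 1216231.2 = 146262.8
Sxy = Σxy − (Σx)(Σy)/n = 10037 − 8384.4 = 1652.6
b = Sxy/Sxx = 1652.6/146262.8 = 0.011299
a = ȳ − b·x̄ = 3.4 − 0.011299·493.2 = -2.172588

-2.17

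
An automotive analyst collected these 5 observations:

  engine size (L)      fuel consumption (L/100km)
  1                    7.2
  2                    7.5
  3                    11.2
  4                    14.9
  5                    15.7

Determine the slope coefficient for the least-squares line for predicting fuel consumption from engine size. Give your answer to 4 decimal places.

n = 5, Σx = 15, Σy = 56.5, Σxy = 193.9, Σx² = 55
Sxx = Σx² − (Σx)²/n = 55 − 45 = 10
Sxy = Σxy − (Σx)(Σy)/n = 193.9 − 169.5 = 24.4
b = Sxy/Sxx = 24.4/10 = 2.44

2.4400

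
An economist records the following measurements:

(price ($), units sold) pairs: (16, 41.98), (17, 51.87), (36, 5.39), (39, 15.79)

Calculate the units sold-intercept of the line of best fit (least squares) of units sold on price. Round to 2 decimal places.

73.71

n = 4, Σx = 108, Σy = 115.03, Σxy = 2363.32, Σx² = 3362
Sxx = Σx² − (Σx)²/n = 3362 − 2916 = 446
Sxy = Σxy − (Σx)(Σy)/n = 2363.32 − 3105.81 = -742.49
b = Sxy/Sxx = -742.49/446 = -1.664776
a = ȳ − b·x̄ = 28.7575 − (-1.664776)·27 = 73.706446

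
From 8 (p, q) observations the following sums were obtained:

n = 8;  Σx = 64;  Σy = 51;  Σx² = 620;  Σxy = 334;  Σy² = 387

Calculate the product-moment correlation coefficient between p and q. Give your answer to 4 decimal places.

-0.9052

Sxx = Σx² − (Σx)²/n = 620 − 512 = 108
Sxy = Σxy − (Σx)(Σy)/n = 334 − 408 = -74
Syy = Σy² − (Σy)²/n = 387 − 325.125 = 61.875
r = Sxy/√(Sxx·Syy) = -74/√(6682.5) = -74/81.746560 = -0.905237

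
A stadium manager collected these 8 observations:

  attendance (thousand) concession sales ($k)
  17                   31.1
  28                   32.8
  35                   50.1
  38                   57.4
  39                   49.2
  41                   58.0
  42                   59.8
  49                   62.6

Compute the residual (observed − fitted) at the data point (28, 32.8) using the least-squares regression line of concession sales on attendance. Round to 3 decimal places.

-7.954

n = 8, Σx = 289, Σy = 401, Σxy = 15257.6, Σx² = 11109
Sxx = Σx² − (Σx)²/n = 11109 − 10440.125 = 668.875
Sxy = Σxy − (Σx)(Σy)/n = 15257.6 − 14486.125 = 771.475
b = Sxy/Sxx = 771.475/668.875 = 1.153392
a = ȳ − b·x̄ = 50.125 − 1.153392·36.125 = 8.458718
ŷ(28) = 8.458718 + 1.153392·28 = 40.753691
residual = y − ŷ = 32.8 − 40.753691 = -7.953691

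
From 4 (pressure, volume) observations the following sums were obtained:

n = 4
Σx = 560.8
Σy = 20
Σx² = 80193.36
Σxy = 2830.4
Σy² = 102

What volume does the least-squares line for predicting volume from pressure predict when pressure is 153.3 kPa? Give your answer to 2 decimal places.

Sxx = Σx² − (Σx)²/n = 80193.36 − 78624.16 = 1569.2
Sxy = Σxy − (Σx)(Σy)/n = 2830.4 − 2804 = 26.4
b = Sxy/Sxx = 26.4/1569.2 = 0.016824
a = ȳ − b·x̄ = 5 − 0.016824·140.2 = 2.641295
ŷ(153.3) = a + b·153.3 = 2.641295 + 0.016824·153.3 = 5.220393

5.22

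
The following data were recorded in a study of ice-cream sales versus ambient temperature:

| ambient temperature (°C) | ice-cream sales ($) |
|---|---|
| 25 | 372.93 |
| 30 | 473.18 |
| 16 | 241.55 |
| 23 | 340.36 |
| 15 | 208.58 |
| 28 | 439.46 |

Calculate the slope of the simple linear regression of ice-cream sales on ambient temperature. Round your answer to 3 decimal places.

n = 6, Σx = 137, Σy = 2076.06, Σxy = 50645.31, Σx² = 3319
Sxx = Σx² − (Σx)²/n = 3319 − 3128.166667 = 190.833333
Sxy = Σxy − (Σx)(Σy)/n = 50645.31 − 47403.37 = 3241.94
b = Sxy/Sxx = 3241.94/190.833333 = 16.988332

16.988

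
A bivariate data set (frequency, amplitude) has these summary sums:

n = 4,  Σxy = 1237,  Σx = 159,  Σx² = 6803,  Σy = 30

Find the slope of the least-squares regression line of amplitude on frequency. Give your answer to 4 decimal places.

0.0922

Sxx = Σx² − (Σx)²/n = 6803 − 6320.25 = 482.75
Sxy = Σxy − (Σx)(Σy)/n = 1237 − 1192.5 = 44.5
b = Sxy/Sxx = 44.5/482.75 = 0.092180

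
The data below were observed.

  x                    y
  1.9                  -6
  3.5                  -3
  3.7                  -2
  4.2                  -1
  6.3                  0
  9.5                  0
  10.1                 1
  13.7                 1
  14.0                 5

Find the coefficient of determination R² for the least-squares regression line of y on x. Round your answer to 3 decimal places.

0.773

n = 9, Σx = 66.9, Σy = -5, Σxy = 60.3, Σx² = 662.83, Σy² = 77
Sxx = Σx² − (Σx)²/n = 662.83 − 497.29 = 165.54
Sxy = Σxy − (Σx)(Σy)/n = 60.3 − (-37.166667) = 97.466667
Syy = Σy² − (Σy)²/n = 77 − 2.777778 = 74.222222
R² = Sxy²/(Sxx·Syy) = (97.466667)²/(165.54·74.222222) = 0.773171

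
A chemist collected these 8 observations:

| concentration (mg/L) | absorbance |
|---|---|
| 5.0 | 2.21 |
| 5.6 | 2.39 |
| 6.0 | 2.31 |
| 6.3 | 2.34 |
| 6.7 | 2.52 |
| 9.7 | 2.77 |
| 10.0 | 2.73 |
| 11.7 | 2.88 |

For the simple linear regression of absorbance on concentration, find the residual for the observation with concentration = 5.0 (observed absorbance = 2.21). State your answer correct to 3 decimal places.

n = 8, Σx = 61, Σy = 20.15, Σxy = 157.785, Σx² = 507.92
Sxx = Σx² − (Σx)²/n = 507.92 − 465.125 = 42.795
Sxy = Σxy − (Σx)(Σy)/n = 157.785 − 153.64375 = 4.14125
b = Sxy/Sxx = 4.14125/42.795 = 0.096769
a = ȳ − b·x̄ = 2.51875 − 0.096769·7.625 = 1.780883
ŷ(5.0) = 1.780883 + 0.096769·5 = 2.264730
residual = y − ŷ = 2.21 − 2.264730 = -0.054730

-0.055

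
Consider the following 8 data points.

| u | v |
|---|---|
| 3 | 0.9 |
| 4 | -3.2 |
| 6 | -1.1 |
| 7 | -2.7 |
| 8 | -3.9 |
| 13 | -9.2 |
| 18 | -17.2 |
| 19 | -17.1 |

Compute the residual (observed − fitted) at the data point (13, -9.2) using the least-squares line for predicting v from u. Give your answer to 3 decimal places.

n = 8, Σx = 78, Σy = -53.5, Σxy = -820.9, Σx² = 1028
Sxx = Σx² − (Σx)²/n = 1028 − 760.5 = 267.5
Sxy = Σxy − (Σx)(Σy)/n = -820.9 − (-521.625) = -299.275
b = Sxy/Sxx = -299.275/267.5 = -1.118785
a = ȳ − b·x̄ = -6.6875 − (-1.118785)·9.75 = 4.220654
ŷ(13) = 4.220654 + (-1.118785)·13 = -10.323551
residual = y − ŷ = -9.2 − (-10.323551) = 1.123551

1.124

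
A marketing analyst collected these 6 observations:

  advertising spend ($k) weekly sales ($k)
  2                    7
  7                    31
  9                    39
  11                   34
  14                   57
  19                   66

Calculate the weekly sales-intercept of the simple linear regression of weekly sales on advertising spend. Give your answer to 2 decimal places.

n = 6, Σx = 62, Σy = 234, Σxy = 3008, Σx² = 812
Sxx = Σx² − (Σx)²/n = 812 − 640.666667 = 171.333333
Sxy = Σxy − (Σx)(Σy)/n = 3008 − 2418 = 590
b = Sxy/Sxx = 590/171.333333 = 3.443580
a = ȳ − b·x̄ = 39 − 3.443580·10.333333 = 3.416342

3.42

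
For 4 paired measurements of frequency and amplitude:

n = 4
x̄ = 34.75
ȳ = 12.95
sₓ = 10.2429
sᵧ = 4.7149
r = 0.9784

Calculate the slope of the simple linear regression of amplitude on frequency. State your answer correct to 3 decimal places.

0.450

b = r · sᵧ/sₓ = 0.9784 · 4.7149/10.2429 = 0.450366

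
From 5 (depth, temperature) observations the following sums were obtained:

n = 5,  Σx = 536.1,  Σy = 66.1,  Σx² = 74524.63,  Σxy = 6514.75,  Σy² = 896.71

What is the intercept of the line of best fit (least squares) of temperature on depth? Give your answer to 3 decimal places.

Sxx = Σx² − (Σx)²/n = 74524.63 − 57480.642 = 17043.988
Sxy = Σxy − (Σx)(Σy)/n = 6514.75 − 7087.242 = -572.492
b = Sxy/Sxx = -572.492/17043.988 = -0.033589
a = ȳ − b·x̄ = 13.22 − (-0.033589)·107.22 = 16.821422

16.821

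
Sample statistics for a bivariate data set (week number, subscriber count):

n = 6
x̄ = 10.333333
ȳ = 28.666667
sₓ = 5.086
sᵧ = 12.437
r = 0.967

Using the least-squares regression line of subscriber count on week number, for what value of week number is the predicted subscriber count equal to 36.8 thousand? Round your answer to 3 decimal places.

13.773

b = r · sᵧ/sₓ = 0.967 · 12.437/5.086 = 2.364644
a = ȳ − b·x̄ = 28.666667 − 2.364644·10.333333 = 4.232014
Set a + b·x = 36.8: x = (36.8 − 4.232014) / 2.364644 = 13.772892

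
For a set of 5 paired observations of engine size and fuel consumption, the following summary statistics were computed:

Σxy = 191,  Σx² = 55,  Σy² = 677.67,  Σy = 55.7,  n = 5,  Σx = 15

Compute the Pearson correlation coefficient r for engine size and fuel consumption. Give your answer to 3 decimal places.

1.000

Sxx = Σx² − (Σx)²/n = 55 − 45 = 10
Sxy = Σxy − (Σx)(Σy)/n = 191 − 167.1 = 23.9
Syy = Σy² − (Σy)²/n = 677.67 − 620.498 = 57.172
r = Sxy/√(Sxx·Syy) = 23.9/√(571.72) = 23.9/23.910667 = 0.999554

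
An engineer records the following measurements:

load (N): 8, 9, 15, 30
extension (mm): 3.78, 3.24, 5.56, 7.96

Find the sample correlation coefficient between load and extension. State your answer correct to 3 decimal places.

0.976

n = 4, Σx = 62, Σy = 20.54, Σxy = 381.6, Σx² = 1270, Σy² = 119.0612
Sxx = Σx² − (Σx)²/n = 1270 − 961 = 309
Sxy = Σxy − (Σx)(Σy)/n = 381.6 − 318.37 = 63.23
Syy = Σy² − (Σy)²/n = 119.0612 − 105.4729 = 13.5883
r = Sxy/√(Sxx·Syy) = 63.23/√(4198.7847) = 63.23/64.798030 = 0.975801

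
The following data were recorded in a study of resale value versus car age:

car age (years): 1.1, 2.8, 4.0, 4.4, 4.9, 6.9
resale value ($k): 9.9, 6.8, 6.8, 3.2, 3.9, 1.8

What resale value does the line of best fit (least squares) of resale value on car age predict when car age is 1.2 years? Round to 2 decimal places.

9.41

n = 6, Σx = 24.1, Σy = 32.4, Σxy = 102.74, Σx² = 116.03
Sxx = Σx² − (Σx)²/n = 116.03 − 96.801667 = 19.228333
Sxy = Σxy − (Σx)(Σy)/n = 102.74 − 130.14 = -27.4
b = Sxy/Sxx = -27.4/19.228333 = -1.424980
a = ȳ − b·x̄ = 5.4 − (-1.424980)·4.016667 = 11.123672
ŷ(1.2) = a + b·1.2 = 11.123672 + (-1.424980)·1.2 = 9.413695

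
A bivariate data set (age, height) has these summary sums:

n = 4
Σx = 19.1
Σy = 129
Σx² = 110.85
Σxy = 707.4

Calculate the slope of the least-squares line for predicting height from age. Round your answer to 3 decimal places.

4.653

Sxx = Σx² − (Σx)²/n = 110.85 − 91.2025 = 19.6475
Sxy = Σxy − (Σx)(Σy)/n = 707.4 − 615.975 = 91.425
b = Sxy/Sxx = 91.425/19.6475 = 4.653264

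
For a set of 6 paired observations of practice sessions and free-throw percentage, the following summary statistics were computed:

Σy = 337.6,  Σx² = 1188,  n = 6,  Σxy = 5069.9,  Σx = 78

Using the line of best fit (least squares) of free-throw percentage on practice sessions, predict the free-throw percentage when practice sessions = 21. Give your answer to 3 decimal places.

87.582

Sxx = Σx² − (Σx)²/n = 1188 − 1014 = 174
Sxy = Σxy − (Σx)(Σy)/n = 5069.9 − 4388.8 = 681.1
b = Sxy/Sxx = 681.1/174 = 3.914368
a = ȳ − b·x̄ = 56.266667 − 3.914368·13 = 5.379885
ŷ(21) = a + b·21 = 5.379885 + 3.914368·21 = 87.581609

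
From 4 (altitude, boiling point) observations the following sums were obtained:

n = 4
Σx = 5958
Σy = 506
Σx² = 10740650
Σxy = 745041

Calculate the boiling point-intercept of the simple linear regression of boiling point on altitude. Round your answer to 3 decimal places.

133.401

Sxx = Σx² − (Σx)²/n = 10740650 − 8874441 = 1866209
Sxy = Σxy − (Σx)(Σy)/n = 745041 − 753687 = -8646
b = Sxy/Sxx = -8646/1866209 = -0.004633
a = ȳ − b·x̄ = 126.5 − (-0.004633)·1489.5 = 133.400737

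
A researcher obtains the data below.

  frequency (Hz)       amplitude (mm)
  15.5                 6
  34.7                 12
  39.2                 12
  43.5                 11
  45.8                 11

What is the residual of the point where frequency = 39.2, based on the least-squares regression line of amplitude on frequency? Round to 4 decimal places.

n = 5, Σx = 178.7, Σy = 52, Σxy = 1962.1, Σx² = 6970.87
Sxx = Σx² − (Σx)²/n = 6970.87 − 6386.738 = 584.132
Sxy = Σxy − (Σx)(Σy)/n = 1962.1 − 1858.48 = 103.62
b = Sxy/Sxx = 103.62/584.132 = 0.177391
a = ȳ − b·x̄ = 10.4 − 0.177391·35.74 = 4.060031
ŷ(39.2) = 4.060031 + 0.177391·39.2 = 11.013774
residual = y − ŷ = 12 − 11.013774 = 0.986226

0.9862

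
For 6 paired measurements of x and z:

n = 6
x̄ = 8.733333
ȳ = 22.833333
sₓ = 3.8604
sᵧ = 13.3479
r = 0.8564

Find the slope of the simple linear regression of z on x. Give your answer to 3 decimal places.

2.961

b = r · sᵧ/sₓ = 0.8564 · 13.3479/3.8604 = 2.961129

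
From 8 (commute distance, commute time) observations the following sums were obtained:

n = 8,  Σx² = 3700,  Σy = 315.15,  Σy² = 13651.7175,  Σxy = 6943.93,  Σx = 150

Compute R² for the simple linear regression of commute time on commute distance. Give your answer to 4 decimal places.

0.9757

Sxx = Σx² − (Σx)²/n = 3700 − 2812.5 = 887.5
Sxy = Σxy − (Σx)(Σy)/n = 6943.93 − 5909.0625 = 1034.8675
Syy = Σy² − (Σy)²/n = 13651.7175 − 12414.940313 = 1236.777188
R² = Sxy²/(Sxx·Syy) = (1034.8675)²/(887.5·1236.777188) = 0.975685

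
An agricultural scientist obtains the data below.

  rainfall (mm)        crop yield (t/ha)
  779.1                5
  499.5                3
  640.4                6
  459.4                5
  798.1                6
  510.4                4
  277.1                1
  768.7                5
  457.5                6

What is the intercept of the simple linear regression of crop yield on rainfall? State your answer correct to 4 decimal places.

n = 9, Σx = 5190.2, Σy = 41, Σxy = 25229.2, Σx² = 3252119.7
Sxx = Σx² − (Σx)²/n = 3252119.7 − 2993130.671111 = 258989.028889
Sxy = Σxy − (Σx)(Σy)/n = 25229.2 − 23644.244444 = 1584.955556
b = Sxy/Sxx = 1584.955556/258989.028889 = 0.006120
a = ȳ − b·x̄ = 4.555556 − 0.006120·576.688889 = 1.026347

1.0263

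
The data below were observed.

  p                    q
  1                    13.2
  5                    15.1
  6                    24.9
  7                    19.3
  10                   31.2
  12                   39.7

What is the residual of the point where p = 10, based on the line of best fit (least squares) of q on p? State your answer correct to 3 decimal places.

n = 6, Σx = 41, Σy = 143.4, Σxy = 1161.6, Σx² = 355
Sxx = Σx² − (Σx)²/n = 355 − 280.166667 = 74.833333
Sxy = Σxy − (Σx)(Σy)/n = 1161.6 − 979.9 = 181.7
b = Sxy/Sxx = 181.7/74.833333 = 2.428062
a = ȳ − b·x̄ = 23.9 − 2.428062·6.833333 = 7.308241
ŷ(10) = 7.308241 + 2.428062·10 = 31.588864
residual = y − ŷ = 31.2 − 31.588864 = -0.388864

-0.389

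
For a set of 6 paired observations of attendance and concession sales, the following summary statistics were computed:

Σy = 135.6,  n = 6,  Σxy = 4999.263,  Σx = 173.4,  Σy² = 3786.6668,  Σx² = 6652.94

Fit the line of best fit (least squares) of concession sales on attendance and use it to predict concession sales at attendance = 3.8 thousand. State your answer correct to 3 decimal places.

Sxx = Σx² − (Σx)²/n = 6652.94 − 5011.26 = 1641.68
Sxy = Σxy − (Σx)(Σy)/n = 4999.263 − 3918.84 = 1080.423
b = Sxy/Sxx = 1080.423/1641.68 = 0.658120
a = ȳ − b·x̄ = 22.6 − 0.658120·28.9 = 3.580322
ŷ(3.8) = a + b·3.8 = 3.580322 + 0.658120·3.8 = 6.081179

6.081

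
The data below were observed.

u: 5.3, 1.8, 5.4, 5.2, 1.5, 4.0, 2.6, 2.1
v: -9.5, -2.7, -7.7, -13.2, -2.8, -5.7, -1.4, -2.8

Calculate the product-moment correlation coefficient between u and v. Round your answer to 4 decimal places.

n = 8, Σx = 27.9, Σy = -45.8, Σxy = -201.95, Σx² = 116.95, Σy² = 381.2
Sxx = Σx² − (Σx)²/n = 116.95 − 97.30125 = 19.64875
Sxy = Σxy − (Σx)(Σy)/n = -201.95 − (-159.7275) = -42.2225
Syy = Σy² − (Σy)²/n = 381.2 − 262.205 = 118.995
r = Sxy/√(Sxx·Syy) = -42.2225/√(2338.103006) = -42.2225/48.353935 = -0.873197

-0.8732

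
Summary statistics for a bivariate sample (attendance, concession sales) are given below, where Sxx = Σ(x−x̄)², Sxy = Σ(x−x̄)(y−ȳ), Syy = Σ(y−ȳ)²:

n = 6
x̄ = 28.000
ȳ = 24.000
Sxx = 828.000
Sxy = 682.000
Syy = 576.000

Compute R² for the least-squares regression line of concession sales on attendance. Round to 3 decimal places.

R² = Sxy²/(Sxx·Syy) = (682)²/(828·576) = 0.975250

0.975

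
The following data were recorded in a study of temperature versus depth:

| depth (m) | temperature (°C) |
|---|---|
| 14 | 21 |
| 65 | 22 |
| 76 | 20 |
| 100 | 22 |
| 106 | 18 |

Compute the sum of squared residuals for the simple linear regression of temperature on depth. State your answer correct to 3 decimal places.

n = 5, Σx = 361, Σy = 103, Σxy = 7352, Σx² = 31433, Σy² = 2133
Sxx = Σx² − (Σx)²/n = 31433 − 26064.2 = 5368.8
Sxy = Σxy − (Σx)(Σy)/n = 7352 − 7436.6 = -84.6
Syy = Σy² − (Σy)²/n = 2133 − 2121.8 = 11.2
b = Sxy/Sxx = -84.6/5368.8 = -0.015758
SSE = Syy − b·Sxy = 11.2 − (-0.015758)·(-84.6) = 9.866898

9.867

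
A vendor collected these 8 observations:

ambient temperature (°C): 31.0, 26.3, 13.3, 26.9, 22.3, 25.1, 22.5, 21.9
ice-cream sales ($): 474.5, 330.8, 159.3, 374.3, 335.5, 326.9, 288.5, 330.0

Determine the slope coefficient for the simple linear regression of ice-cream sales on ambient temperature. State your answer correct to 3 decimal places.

16.098

n = 8, Σx = 189.3, Σy = 2619.8, Σxy = 65001.99, Σx² = 4666.35
Sxx = Σx² − (Σx)²/n = 4666.35 − 4479.31125 = 187.03875
Sxy = Σxy − (Σx)(Σy)/n = 65001.99 − 61991.0175 = 3010.9725
b = Sxy/Sxx = 3010.9725/187.03875 = 16.098121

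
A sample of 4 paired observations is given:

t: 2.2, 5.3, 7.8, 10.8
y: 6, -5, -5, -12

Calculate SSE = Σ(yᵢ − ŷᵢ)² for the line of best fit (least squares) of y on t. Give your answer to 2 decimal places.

n = 4, Σx = 26.1, Σy = -16, Σxy = -181.9, Σx² = 210.41, Σy² = 230
Sxx = Σx² − (Σx)²/n = 210.41 − 170.3025 = 40.1075
Sxy = Σxy − (Σx)(Σy)/n = -181.9 − (-104.4) = -77.5
Syy = Σy² − (Σy)²/n = 230 − 64 = 166
b = Sxy/Sxx = -77.5/40.1075 = -1.932307
SSE = Syy − b·Sxy = 166 − (-1.932307)·(-77.5) = 16.246213

16.25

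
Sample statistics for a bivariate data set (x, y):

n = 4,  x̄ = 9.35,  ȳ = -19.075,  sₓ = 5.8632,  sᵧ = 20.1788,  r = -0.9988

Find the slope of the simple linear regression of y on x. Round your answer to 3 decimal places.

-3.437

b = r · sᵧ/sₓ = -0.9988 · 20.1788/5.8632 = -3.437472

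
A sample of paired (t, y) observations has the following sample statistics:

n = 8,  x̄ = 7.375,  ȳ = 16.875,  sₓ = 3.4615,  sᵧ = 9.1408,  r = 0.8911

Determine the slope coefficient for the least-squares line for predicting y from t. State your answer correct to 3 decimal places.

b = r · sᵧ/sₓ = 0.8911 · 9.1408/3.4615 = 2.353132

2.353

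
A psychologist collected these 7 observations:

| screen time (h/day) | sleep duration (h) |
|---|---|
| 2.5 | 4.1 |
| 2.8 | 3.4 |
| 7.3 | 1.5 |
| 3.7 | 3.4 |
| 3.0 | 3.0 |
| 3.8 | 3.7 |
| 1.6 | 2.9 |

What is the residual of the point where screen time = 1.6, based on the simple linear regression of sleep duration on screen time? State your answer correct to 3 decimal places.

-0.885

n = 7, Σx = 24.7, Σy = 22, Σxy = 71, Σx² = 107.07
Sxx = Σx² − (Σx)²/n = 107.07 − 87.155714 = 19.914286
Sxy = Σxy − (Σx)(Σy)/n = 71 − 77.628571 = -6.628571
b = Sxy/Sxx = -6.628571/19.914286 = -0.332855
a = ȳ − b·x̄ = 3.142857 − (-0.332855)·3.528571 = 4.317360
ŷ(1.6) = 4.317360 + (-0.332855)·1.6 = 3.784792
residual = y − ŷ = 2.9 − 3.784792 = -0.884792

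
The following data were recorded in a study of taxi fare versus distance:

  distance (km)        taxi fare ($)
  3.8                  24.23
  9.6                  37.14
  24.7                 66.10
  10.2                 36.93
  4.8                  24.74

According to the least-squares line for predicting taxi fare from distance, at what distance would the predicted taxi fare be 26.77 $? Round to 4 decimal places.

n = 5, Σx = 53.1, Σy = 189.14, Σxy = 2576.726, Σx² = 843.77
Sxx = Σx² − (Σx)²/n = 843.77 − 563.922 = 279.848
Sxy = Σxy − (Σx)(Σy)/n = 2576.726 − 2008.6668 = 568.0592
b = Sxy/Sxx = 568.0592/279.848 = 2.029885
a = ȳ − b·x̄ = 37.828 − 2.029885·10.62 = 16.270623
Set a + b·x = 26.77: x = (26.77 − 16.270623) / 2.029885 = 5.172400

5.1724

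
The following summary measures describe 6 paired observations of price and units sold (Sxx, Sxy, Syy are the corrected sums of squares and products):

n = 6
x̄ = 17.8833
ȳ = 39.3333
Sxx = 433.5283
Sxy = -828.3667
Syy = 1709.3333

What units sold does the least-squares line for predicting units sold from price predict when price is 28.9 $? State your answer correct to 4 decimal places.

b = Sxy/Sxx = -828.3667/433.5283 = -1.910756
a = ȳ − b·x̄ = 39.3333 − (-1.910756)·17.8833 = 73.503919
ŷ(28.9) = a + b·28.9 = 73.503919 + (-1.910756)·28.9 = 18.283077

18.2831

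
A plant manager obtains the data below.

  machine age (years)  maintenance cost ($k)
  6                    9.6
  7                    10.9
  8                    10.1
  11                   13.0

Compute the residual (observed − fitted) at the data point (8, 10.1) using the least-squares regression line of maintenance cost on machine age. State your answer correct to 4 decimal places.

n = 4, Σx = 32, Σy = 43.6, Σxy = 357.7, Σx² = 270
Sxx = Σx² − (Σx)²/n = 270 − 256 = 14
Sxy = Σxy − (Σx)(Σy)/n = 357.7 − 348.8 = 8.9
b = Sxy/Sxx = 8.9/14 = 0.635714
a = ȳ − b·x̄ = 10.9 − 0.635714·8 = 5.814286
ŷ(8) = 5.814286 + 0.635714·8 = 10.9
residual = y − ŷ = 10.1 − 10.9 = -0.8

-0.8000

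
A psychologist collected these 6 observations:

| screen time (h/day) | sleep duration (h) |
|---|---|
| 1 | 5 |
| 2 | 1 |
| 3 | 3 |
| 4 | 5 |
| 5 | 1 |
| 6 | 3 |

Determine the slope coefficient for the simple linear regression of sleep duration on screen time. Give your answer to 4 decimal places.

n = 6, Σx = 21, Σy = 18, Σxy = 59, Σx² = 91
Sxx = Σx² − (Σx)²/n = 91 − 73.5 = 17.5
Sxy = Σxy − (Σx)(Σy)/n = 59 − 63 = -4
b = Sxy/Sxx = -4/17.5 = -0.228571

-0.2286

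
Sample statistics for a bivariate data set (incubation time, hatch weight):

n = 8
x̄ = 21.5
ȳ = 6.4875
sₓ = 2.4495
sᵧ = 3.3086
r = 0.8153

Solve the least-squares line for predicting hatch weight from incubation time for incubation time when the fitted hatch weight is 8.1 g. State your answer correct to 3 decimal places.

b = r · sᵧ/sₓ = 0.8153 · 3.3086/2.4495 = 1.101246
a = ȳ − b·x̄ = 6.4875 − 1.101246·21.5 = -17.189285
Set a + b·x = 8.1: x = (8.1 − (-17.189285)) / 1.101246 = 22.964251

22.964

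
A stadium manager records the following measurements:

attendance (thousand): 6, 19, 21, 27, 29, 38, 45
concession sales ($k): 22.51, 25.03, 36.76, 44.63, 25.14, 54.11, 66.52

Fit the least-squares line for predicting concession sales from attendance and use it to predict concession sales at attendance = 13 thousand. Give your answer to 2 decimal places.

24.20

n = 7, Σx = 185, Σy = 274.7, Σxy = 8366.24, Σx² = 5877
Sxx = Σx² − (Σx)²/n = 5877 − 4889.285714 = 987.714286
Sxy = Σxy − (Σx)(Σy)/n = 8366.24 − 7259.928571 = 1106.311429
b = Sxy/Sxx = 1106.311429/987.714286 = 1.120072
a = ȳ − b·x̄ = 39.242857 − 1.120072·26.428571 = 9.640946
ŷ(13) = a + b·13 = 9.640946 + 1.120072·13 = 24.201886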